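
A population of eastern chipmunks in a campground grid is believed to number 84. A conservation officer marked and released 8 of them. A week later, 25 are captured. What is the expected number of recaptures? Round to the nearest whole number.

expected recaptures ≈ 2

Expected recaptures E[R] = M·C / N.
E[R] = 8 × 25 / 84 = 200 / 84 ≈ 2.4 → 2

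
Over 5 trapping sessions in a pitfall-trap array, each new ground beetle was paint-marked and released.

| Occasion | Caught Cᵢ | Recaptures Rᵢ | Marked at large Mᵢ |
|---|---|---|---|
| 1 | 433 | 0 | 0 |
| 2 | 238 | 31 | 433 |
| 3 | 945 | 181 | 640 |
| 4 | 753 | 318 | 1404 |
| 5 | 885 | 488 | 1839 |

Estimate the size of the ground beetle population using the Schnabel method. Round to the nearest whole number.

Σ MᵢCᵢ = 0·433 + 433·238 + 640·945 + 1404·753 + 1839·885 = 0 + 103054 + 604800 + 1057212 + 1627515 = 3392581
Σ Rᵢ = 0 + 31 + 181 + 318 + 488 = 1018
N̂ = 3392581 / 1018 ≈ 3332.6 → 3333

N ≈ 3333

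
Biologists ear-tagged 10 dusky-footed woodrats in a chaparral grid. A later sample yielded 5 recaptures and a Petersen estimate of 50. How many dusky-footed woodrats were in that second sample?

C = 25

From N = M·C/R: C = N·R / M = 50·5 / 10 = 250 / 10 = 25.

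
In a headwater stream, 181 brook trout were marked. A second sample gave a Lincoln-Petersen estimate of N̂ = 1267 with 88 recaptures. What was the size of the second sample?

From N = M·C/R: C = N·R / M = 1267·88 / 181 = 111496 / 181 = 616.

C = 616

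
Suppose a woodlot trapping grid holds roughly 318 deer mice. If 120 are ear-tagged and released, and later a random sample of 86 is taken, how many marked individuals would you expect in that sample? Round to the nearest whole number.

expected recaptures ≈ 32

Expected recaptures E[R] = M·C / N.
E[R] = 120 × 86 / 318 = 10320 / 318 ≈ 32.45 → 32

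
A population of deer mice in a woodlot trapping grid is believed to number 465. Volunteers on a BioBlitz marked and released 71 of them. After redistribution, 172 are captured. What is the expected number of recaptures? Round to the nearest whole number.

The marked fraction of the population is 71/465, so in a sample of 172 expect C·(M/N) marked.
E[R] = 71 × 172 / 465 = 12212 / 465 ≈ 26.3 → 26

expected recaptures ≈ 26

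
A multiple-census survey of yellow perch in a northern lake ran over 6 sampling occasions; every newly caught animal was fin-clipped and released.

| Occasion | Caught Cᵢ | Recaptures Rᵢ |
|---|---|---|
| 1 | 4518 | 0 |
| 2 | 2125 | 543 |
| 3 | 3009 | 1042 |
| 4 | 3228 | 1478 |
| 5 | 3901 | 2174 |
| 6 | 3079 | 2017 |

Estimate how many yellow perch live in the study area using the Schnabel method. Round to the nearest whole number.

N ≈ 17,623

Marked at large before each occasion: Mᵢ = Σⱼ<ᵢ (Cⱼ − Rⱼ) → M1=0, M2=4518, M3=6100, M4=8067, M5=9817, M6=11544
Σ MᵢCᵢ = 0·4518 + 4518·2125 + 6100·3009 + 8067·3228 + 9817·3901 + 11544·3079 = 0 + 9600750 + 18354900 + 26040276 + 38296117 + 35543976 = 127836019
Σ Rᵢ = 0 + 543 + 1042 + 1478 + 2174 + 2017 = 7254
N̂ = 127836019 / 7254 ≈ 17622.8 → 17623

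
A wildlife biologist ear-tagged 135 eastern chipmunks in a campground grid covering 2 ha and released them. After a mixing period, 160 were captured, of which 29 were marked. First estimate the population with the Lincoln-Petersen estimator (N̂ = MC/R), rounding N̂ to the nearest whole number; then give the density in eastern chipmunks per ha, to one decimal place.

N̂ = 135·160/29 = 21600/29 ≈ 744.8 → 745
Density = N̂ / area = 745 / 2 ≈ 372.50 → 372.5 per ha

density ≈ 372.5 eastern chipmunks per ha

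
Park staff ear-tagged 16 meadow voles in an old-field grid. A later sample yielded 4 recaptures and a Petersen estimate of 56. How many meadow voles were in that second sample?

C = 14

From N = M·C/R: C = N·R / M = 56·4 / 16 = 224 / 16 = 14.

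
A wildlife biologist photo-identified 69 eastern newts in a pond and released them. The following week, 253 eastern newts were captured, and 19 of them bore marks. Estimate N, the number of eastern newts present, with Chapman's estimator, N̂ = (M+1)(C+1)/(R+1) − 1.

N = 888

N̂ = (69+1)(253+1)/(19+1) − 1 = 70·254/20 − 1
= 17780/20 − 1 = 889 − 1 = 888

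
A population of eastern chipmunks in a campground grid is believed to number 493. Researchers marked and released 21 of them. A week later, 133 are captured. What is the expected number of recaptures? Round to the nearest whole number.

expected recaptures ≈ 6

Expected recaptures E[R] = M·C / N.
E[R] = 21 × 133 / 493 = 2793 / 493 ≈ 5.7 → 6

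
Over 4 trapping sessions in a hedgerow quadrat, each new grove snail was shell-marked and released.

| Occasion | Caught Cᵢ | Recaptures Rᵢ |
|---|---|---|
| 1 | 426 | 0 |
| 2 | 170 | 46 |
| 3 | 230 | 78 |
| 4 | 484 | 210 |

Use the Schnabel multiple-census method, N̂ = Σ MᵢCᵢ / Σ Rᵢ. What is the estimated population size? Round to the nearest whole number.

N ≈ 1613

Marked at large before each occasion: Mᵢ = Σⱼ<ᵢ (Cⱼ − Rⱼ) → M1=0, M2=426, M3=550, M4=702
Σ MᵢCᵢ = 0·426 + 426·170 + 550·230 + 702·484 = 0 + 72420 + 126500 + 339768 = 538688
Σ Rᵢ = 0 + 46 + 78 + 210 = 334
N̂ = 538688 / 334 ≈ 1612.8 → 1613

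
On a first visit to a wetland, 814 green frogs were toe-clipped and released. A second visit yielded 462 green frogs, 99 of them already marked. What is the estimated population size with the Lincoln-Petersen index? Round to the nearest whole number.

The marked fraction in the recapture sample should equal the marked fraction in the population: 99/462 = 814/N.
N = (814 × 462) / 99 = 376068 / 99 ≈ 3798.7 → 3799

N ≈ 3799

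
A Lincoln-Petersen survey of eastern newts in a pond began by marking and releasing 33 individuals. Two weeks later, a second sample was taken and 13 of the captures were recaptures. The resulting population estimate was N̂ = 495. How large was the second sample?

C = 195

From N = M·C/R: C = N·R / M = 495·13 / 33 = 6435 / 33 = 195.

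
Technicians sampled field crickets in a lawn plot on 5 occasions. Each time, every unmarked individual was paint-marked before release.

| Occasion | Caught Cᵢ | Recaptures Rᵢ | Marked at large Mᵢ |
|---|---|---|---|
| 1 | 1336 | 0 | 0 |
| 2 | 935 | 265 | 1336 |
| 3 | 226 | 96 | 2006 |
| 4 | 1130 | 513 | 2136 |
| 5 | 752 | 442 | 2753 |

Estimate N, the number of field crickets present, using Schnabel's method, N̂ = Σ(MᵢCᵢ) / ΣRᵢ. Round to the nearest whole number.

N ≈ 4701

Σ MᵢCᵢ = 0·1336 + 1336·935 + 2006·226 + 2136·1130 + 2753·752 = 0 + 1249160 + 453356 + 2413680 + 2070256 = 6186452
Σ Rᵢ = 0 + 265 + 96 + 513 + 442 = 1316
N̂ = 6186452 / 1316 ≈ 4701.0 → 4701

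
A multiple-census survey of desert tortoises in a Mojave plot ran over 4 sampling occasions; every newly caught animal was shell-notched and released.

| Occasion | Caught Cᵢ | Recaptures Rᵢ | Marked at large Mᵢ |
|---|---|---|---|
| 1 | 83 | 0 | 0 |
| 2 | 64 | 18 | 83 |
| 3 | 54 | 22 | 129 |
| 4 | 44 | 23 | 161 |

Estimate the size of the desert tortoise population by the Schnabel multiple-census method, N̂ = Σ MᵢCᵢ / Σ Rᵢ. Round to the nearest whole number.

Σ MᵢCᵢ = 0·83 + 83·64 + 129·54 + 161·44 = 0 + 5312 + 6966 + 7084 = 19362
Σ Rᵢ = 0 + 18 + 22 + 23 = 63
N̂ = 19362 / 63 ≈ 307.3 → 307

N ≈ 307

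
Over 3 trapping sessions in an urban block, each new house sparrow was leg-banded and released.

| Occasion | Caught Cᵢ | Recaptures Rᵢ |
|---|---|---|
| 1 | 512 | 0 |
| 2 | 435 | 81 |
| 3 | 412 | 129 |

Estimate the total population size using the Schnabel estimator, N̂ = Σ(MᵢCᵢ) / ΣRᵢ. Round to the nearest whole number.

N ≈ 2760

Marked at large before each occasion: Mᵢ = Σⱼ<ᵢ (Cⱼ − Rⱼ) → M1=0, M2=512, M3=866
Σ MᵢCᵢ = 0·512 + 512·435 + 866·412 = 0 + 222720 + 356792 = 579512
Σ Rᵢ = 0 + 81 + 129 = 210
N̂ = 579512 / 210 ≈ 2759.6 → 2760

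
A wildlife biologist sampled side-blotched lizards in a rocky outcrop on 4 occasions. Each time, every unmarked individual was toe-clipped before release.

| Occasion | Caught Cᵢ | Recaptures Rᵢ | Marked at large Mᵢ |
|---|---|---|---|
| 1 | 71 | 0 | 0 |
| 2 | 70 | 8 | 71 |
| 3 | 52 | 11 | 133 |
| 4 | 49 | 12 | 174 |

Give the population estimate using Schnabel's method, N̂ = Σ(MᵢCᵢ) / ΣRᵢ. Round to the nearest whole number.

N ≈ 658

Σ MᵢCᵢ = 0·71 + 71·70 + 133·52 + 174·49 = 0 + 4970 + 6916 + 8526 = 20412
Σ Rᵢ = 0 + 8 + 11 + 12 = 31
N̂ = 20412 / 31 ≈ 658.45 → 658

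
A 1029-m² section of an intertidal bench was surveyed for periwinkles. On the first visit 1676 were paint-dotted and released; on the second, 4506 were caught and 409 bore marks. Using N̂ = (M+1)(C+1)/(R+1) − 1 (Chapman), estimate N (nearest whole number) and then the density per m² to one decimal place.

N̂ = 1677·4507/410 − 1 = 7558239/410 − 1 ≈ 18433.7 → 18434
Density = N̂ / area = 18434 / 1029 ≈ 17.91 → 17.9 per m²

density ≈ 17.9 periwinkles per m²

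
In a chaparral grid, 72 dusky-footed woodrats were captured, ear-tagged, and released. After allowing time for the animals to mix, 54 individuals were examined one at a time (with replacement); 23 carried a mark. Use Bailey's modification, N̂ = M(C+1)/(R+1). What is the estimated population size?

N̂ = 72·(54+1)/(23+1) = 72·55/24 = 3960/24 = 165

N = 165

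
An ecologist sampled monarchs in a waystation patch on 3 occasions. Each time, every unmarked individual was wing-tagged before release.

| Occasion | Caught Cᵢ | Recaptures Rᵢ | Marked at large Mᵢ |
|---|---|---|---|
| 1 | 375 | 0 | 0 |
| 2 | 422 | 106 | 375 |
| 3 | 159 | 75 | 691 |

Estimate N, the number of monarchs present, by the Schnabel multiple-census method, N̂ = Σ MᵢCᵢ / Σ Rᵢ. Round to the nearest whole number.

N ≈ 1481

Σ MᵢCᵢ = 0·375 + 375·422 + 691·159 = 0 + 158250 + 109869 = 268119
Σ Rᵢ = 0 + 106 + 75 = 181
N̂ = 268119 / 181 ≈ 1481.3 → 1481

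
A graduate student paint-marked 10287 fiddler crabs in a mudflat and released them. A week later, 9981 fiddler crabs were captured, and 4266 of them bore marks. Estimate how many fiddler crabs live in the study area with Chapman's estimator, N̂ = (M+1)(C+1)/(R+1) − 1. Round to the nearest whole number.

N ≈ 24,066

N̂ = (10287+1)(9981+1)/(4266+1) − 1 = 10288·9982/4267 − 1
= 102694816/4267 − 1 ≈ 24067.2 − 1 ≈ 24066.2 → 24066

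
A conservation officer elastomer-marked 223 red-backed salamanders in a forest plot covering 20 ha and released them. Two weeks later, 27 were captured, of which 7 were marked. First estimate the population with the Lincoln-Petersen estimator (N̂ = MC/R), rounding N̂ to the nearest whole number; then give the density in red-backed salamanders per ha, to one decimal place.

density ≈ 43.0 red-backed salamanders per ha

N̂ = 223·27/7 = 6021/7 ≈ 860.1 → 860
Density = N̂ / area = 860 / 20 = 43.0 per ha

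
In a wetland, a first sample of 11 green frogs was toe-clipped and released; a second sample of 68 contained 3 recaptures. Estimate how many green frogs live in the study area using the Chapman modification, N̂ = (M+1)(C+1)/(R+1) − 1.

N̂ = (11+1)(68+1)/(3+1) − 1 = 12·69/4 − 1
= 828/4 − 1 = 207 − 1 = 206

N = 206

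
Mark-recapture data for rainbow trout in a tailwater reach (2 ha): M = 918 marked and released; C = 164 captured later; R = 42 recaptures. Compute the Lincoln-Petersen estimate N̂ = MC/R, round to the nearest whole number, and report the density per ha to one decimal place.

density ≈ 1792.5 rainbow trout per ha

N̂ = 918·164/42 = 150552/42 ≈ 3584.6 → 3585
Density = N̂ / area = 3585 / 2 ≈ 1792.50 → 1792.5 per ha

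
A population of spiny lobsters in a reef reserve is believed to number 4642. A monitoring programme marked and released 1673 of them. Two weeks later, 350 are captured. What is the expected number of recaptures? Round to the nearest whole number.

expected recaptures ≈ 126

Expected recaptures E[R] = M·C / N.
E[R] = 1673 × 350 / 4642 = 585550 / 4642 ≈ 126.1 → 126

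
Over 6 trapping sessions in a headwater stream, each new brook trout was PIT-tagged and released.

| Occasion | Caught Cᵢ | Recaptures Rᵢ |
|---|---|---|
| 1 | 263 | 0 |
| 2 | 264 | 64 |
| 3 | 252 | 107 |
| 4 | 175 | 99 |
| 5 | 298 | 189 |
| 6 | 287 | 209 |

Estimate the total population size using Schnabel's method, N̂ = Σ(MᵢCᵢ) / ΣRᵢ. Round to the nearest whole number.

Marked at large before each occasion: Mᵢ = Σⱼ<ᵢ (Cⱼ − Rⱼ) → M1=0, M2=263, M3=463, M4=608, M5=684, M6=793
Σ MᵢCᵢ = 0·263 + 263·264 + 463·252 + 608·175 + 684·298 + 793·287 = 0 + 69432 + 116676 + 106400 + 203832 + 227591 = 723931
Σ Rᵢ = 0 + 64 + 107 + 99 + 189 + 209 = 668
N̂ = 723931 / 668 ≈ 1083.7 → 1084

N ≈ 1084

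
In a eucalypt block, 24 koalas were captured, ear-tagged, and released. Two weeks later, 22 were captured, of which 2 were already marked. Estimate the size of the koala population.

Lincoln-Petersen assumes M/N = R/C, so N = M·C / R.
N = (24 × 22) / 2 = 528 / 2 = 264

N = 264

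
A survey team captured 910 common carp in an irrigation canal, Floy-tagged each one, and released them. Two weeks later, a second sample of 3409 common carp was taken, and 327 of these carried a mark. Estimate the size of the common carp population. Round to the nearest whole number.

N ≈ 9487

If marked individuals mix randomly, R/C ≈ M/N, giving N ≈ M·C/R.
N = (910 × 3409) / 327 = 3102190 / 327 ≈ 9486.8 → 9487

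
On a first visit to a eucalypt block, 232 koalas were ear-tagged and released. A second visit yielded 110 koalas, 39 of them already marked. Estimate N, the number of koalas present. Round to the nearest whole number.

Lincoln-Petersen assumes M/N = R/C, so N = M·C / R.
N = (232 × 110) / 39 = 25520 / 39 ≈ 654.4 → 654

N ≈ 654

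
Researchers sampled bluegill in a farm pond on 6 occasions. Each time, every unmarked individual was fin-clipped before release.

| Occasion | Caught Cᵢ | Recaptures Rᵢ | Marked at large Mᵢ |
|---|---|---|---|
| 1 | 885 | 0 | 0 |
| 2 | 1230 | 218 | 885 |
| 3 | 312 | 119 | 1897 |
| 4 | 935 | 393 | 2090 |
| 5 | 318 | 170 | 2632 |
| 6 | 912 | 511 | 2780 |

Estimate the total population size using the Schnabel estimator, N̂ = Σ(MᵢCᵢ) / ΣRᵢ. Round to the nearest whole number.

N ≈ 4966

Σ MᵢCᵢ = 0·885 + 885·1230 + 1897·312 + 2090·935 + 2632·318 + 2780·912 = 0 + 1088550 + 591864 + 1954150 + 836976 + 2535360 = 7006900
Σ Rᵢ = 0 + 218 + 119 + 393 + 170 + 511 = 1411
N̂ = 7006900 / 1411 ≈ 4965.9 → 4966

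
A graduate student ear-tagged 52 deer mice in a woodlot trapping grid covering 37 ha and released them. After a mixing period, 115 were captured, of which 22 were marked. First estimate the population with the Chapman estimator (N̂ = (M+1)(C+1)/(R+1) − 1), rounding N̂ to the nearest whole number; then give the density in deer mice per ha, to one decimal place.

N̂ = 53·116/23 − 1 = 6148/23 − 1 ≈ 266.3 → 266
Density = N̂ / area = 266 / 37 ≈ 7.19 → 7.2 per ha

density ≈ 7.2 deer mice per ha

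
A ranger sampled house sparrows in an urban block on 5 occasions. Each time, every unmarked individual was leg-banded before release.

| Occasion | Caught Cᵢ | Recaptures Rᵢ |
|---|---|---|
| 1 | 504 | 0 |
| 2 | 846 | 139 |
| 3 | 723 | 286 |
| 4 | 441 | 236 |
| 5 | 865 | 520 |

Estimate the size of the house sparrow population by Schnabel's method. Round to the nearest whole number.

N ≈ 3075

Marked at large before each occasion: Mᵢ = Σⱼ<ᵢ (Cⱼ − Rⱼ) → M1=0, M2=504, M3=1211, M4=1648, M5=1853
Σ MᵢCᵢ = 0·504 + 504·846 + 1211·723 + 1648·441 + 1853·865 = 0 + 426384 + 875553 + 726768 + 1602845 = 3631550
Σ Rᵢ = 0 + 139 + 286 + 236 + 520 = 1181
N̂ = 3631550 / 1181 ≈ 3075.0 → 3075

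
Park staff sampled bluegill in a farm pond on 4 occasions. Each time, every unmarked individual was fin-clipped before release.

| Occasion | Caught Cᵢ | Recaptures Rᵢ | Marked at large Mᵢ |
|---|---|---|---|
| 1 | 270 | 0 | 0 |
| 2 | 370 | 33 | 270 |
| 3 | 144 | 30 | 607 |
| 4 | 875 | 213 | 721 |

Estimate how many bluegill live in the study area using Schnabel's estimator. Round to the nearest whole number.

Σ MᵢCᵢ = 0·270 + 270·370 + 607·144 + 721·875 = 0 + 99900 + 87408 + 630875 = 818183
Σ Rᵢ = 0 + 33 + 30 + 213 = 276
N̂ = 818183 / 276 ≈ 2964.4 → 2964

N ≈ 2964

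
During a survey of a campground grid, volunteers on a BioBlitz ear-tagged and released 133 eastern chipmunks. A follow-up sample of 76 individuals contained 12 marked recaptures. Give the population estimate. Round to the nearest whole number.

N ≈ 842

The marked fraction in the recapture sample should equal the marked fraction in the population: 12/76 = 133/N.
N = (133 × 76) / 12 = 10108 / 12 ≈ 842.3 → 842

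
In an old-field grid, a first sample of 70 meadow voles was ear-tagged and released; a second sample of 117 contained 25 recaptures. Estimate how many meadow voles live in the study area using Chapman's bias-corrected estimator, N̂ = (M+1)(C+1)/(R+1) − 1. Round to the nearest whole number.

N ≈ 321

N̂ = (70+1)(117+1)/(25+1) − 1 = 71·118/26 − 1
= 8378/26 − 1 ≈ 322.2 − 1 ≈ 321.2 → 321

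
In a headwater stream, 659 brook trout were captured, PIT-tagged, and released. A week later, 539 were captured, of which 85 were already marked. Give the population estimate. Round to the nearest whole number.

N ≈ 4179

The marked fraction in the recapture sample should equal the marked fraction in the population: 85/539 = 659/N.
N = (659 × 539) / 85 = 355201 / 85 ≈ 4178.8 → 4179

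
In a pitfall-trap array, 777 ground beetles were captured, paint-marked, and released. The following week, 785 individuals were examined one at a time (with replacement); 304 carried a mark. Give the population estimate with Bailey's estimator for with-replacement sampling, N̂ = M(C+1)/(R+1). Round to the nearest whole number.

N ≈ 2002

N̂ = 777·(785+1)/(304+1) = 777·786/305 = 610722/305 ≈ 2002.4 → 2002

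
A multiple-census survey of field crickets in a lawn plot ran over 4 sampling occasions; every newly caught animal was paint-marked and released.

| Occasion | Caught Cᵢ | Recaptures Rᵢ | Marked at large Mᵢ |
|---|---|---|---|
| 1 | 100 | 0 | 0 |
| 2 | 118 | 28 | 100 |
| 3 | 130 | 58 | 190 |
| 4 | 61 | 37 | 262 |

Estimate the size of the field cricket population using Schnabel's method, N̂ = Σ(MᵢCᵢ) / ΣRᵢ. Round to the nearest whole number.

N ≈ 427

Σ MᵢCᵢ = 0·100 + 100·118 + 190·130 + 262·61 = 0 + 11800 + 24700 + 15982 = 52482
Σ Rᵢ = 0 + 28 + 58 + 37 = 123
N̂ = 52482 / 123 ≈ 426.7 → 427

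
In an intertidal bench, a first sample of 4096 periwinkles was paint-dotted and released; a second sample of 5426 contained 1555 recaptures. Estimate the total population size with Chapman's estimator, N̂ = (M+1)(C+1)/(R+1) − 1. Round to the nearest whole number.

N̂ = (4096+1)(5426+1)/(1555+1) − 1 = 4097·5427/1556 − 1
= 22234419/1556 − 1 ≈ 14289.47 − 1 ≈ 14288.47 → 14288

N ≈ 14,288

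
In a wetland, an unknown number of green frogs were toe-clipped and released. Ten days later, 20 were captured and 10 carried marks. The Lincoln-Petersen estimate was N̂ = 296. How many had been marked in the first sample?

M = 148

From N = M·C/R: M = N·R / C = 296·10 / 20 = 2960 / 20 = 148.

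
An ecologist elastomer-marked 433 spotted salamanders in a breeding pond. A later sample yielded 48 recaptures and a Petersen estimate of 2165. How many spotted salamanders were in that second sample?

C = 240

From N = M·C/R: C = N·R / M = 2165·48 / 433 = 103920 / 433 = 240.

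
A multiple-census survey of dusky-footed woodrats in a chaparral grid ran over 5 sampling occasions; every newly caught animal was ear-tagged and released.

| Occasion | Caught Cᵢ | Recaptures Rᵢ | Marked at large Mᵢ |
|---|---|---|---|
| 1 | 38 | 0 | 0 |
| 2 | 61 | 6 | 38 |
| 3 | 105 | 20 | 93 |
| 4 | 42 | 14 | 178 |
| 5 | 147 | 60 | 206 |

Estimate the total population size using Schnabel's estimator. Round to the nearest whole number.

N ≈ 498

Σ MᵢCᵢ = 0·38 + 38·61 + 93·105 + 178·42 + 206·147 = 0 + 2318 + 9765 + 7476 + 30282 = 49841
Σ Rᵢ = 0 + 6 + 20 + 14 + 60 = 100
N̂ = 49841 / 100 ≈ 498.4 → 498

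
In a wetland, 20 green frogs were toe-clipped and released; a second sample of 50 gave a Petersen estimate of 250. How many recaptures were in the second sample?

R = 4

From N = M·C/R: R = M·C / N = 20·50 / 250 = 1000 / 250 = 4.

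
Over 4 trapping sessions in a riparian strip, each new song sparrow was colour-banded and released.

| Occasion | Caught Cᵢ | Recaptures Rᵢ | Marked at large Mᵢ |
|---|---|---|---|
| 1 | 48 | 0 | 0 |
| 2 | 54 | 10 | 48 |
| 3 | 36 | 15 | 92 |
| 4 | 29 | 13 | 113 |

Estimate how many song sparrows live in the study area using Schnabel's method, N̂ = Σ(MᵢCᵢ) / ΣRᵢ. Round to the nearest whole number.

N ≈ 242

Σ MᵢCᵢ = 0·48 + 48·54 + 92·36 + 113·29 = 0 + 2592 + 3312 + 3277 = 9181
Σ Rᵢ = 0 + 10 + 15 + 13 = 38
N̂ = 9181 / 38 ≈ 241.6 → 242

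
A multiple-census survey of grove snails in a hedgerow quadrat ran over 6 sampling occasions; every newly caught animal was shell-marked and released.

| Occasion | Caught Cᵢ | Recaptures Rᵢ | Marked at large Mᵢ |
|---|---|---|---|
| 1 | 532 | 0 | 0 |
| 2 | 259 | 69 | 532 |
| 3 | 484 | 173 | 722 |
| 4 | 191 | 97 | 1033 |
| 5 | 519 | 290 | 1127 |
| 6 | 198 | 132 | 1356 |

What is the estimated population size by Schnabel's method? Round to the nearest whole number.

Σ MᵢCᵢ = 0·532 + 532·259 + 722·484 + 1033·191 + 1127·519 + 1356·198 = 0 + 137788 + 349448 + 197303 + 584913 + 268488 = 1537940
Σ Rᵢ = 0 + 69 + 173 + 97 + 290 + 132 = 761
N̂ = 1537940 / 761 ≈ 2020.9 → 2021

N ≈ 2021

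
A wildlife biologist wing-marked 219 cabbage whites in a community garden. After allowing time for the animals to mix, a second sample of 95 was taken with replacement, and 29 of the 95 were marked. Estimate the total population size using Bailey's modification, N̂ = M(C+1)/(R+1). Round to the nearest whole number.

N ≈ 701

N̂ = 219·(95+1)/(29+1) = 219·96/30 = 21024/30 ≈ 700.8 → 701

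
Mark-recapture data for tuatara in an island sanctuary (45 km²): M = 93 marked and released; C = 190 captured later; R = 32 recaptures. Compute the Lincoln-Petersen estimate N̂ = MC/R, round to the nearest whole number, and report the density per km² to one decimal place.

density ≈ 12.3 tuatara per km²

N̂ = 93·190/32 = 17670/32 ≈ 552.2 → 552
Density = N̂ / area = 552 / 45 ≈ 12.27 → 12.3 per km²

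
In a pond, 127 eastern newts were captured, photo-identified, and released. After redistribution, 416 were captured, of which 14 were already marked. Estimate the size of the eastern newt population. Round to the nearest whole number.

Lincoln-Petersen assumes M/N = R/C, so N = M·C / R.
N = (127 × 416) / 14 = 52832 / 14 ≈ 3773.7 → 3774

N ≈ 3774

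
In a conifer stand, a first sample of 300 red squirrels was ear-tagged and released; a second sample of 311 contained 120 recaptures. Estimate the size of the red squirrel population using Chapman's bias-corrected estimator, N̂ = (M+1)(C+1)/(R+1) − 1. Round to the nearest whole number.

N ≈ 775

N̂ = (300+1)(311+1)/(120+1) − 1 = 301·312/121 − 1
= 93912/121 − 1 ≈ 776.1 − 1 ≈ 775.1 → 775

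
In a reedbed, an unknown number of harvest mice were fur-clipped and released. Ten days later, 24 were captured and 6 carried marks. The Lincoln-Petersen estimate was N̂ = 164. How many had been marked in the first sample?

M = 41

From N = M·C/R: M = N·R / C = 164·6 / 24 = 984 / 24 = 41.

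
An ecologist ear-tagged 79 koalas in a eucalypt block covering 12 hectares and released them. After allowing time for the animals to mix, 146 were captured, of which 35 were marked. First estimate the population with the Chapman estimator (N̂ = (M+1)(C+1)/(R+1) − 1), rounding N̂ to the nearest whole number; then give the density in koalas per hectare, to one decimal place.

density ≈ 27.2 koalas per hectare

N̂ = 80·147/36 − 1 = 11760/36 − 1 ≈ 325.7 → 326
Density = N̂ / area = 326 / 12 ≈ 27.17 → 27.2 per hectare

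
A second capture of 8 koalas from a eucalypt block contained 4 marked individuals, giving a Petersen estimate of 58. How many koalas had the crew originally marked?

M = 29

From N = M·C/R: M = N·R / C = 58·4 / 8 = 232 / 8 = 29.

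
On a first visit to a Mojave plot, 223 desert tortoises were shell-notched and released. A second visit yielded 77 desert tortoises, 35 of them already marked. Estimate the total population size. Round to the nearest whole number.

Lincoln-Petersen assumes M/N = R/C, so N = M·C / R.
N = (223 × 77) / 35 = 17171 / 35 ≈ 490.6 → 491

N ≈ 491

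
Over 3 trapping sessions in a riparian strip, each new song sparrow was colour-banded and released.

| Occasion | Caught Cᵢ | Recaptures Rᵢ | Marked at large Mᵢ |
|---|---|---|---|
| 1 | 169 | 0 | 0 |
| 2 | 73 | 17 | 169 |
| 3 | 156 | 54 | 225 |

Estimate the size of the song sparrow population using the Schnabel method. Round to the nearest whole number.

Σ MᵢCᵢ = 0·169 + 169·73 + 225·156 = 0 + 12337 + 35100 = 47437
Σ Rᵢ = 0 + 17 + 54 = 71
N̂ = 47437 / 71 ≈ 668.1 → 668

N ≈ 668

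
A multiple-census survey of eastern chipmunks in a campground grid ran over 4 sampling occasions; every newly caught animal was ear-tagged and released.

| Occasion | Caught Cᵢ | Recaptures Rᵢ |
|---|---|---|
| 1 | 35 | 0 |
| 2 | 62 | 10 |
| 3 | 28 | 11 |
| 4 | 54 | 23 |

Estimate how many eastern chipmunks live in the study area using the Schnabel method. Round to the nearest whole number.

N ≈ 232

Marked at large before each occasion: Mᵢ = Σⱼ<ᵢ (Cⱼ − Rⱼ) → M1=0, M2=35, M3=87, M4=104
Σ MᵢCᵢ = 0·35 + 35·62 + 87·28 + 104·54 = 0 + 2170 + 2436 + 5616 = 10222
Σ Rᵢ = 0 + 10 + 11 + 23 = 44
N̂ = 10222 / 44 ≈ 232.3 → 232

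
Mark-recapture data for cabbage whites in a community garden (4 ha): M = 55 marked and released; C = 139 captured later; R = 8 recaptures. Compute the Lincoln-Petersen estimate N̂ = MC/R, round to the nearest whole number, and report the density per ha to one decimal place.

N̂ = 55·139/8 = 7645/8 ≈ 955.6 → 956
Density = N̂ / area = 956 / 4 = 239.0 per ha

density ≈ 239.0 cabbage whites per ha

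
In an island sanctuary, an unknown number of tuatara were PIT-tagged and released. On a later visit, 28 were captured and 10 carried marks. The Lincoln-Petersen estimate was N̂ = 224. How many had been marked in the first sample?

From N = M·C/R: M = N·R / C = 224·10 / 28 = 2240 / 28 = 80.

M = 80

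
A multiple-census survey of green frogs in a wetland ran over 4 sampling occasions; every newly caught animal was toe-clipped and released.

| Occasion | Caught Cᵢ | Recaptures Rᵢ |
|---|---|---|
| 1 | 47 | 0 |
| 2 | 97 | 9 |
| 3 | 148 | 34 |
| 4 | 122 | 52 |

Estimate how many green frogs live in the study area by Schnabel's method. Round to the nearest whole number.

N ≈ 578

Marked at large before each occasion: Mᵢ = Σⱼ<ᵢ (Cⱼ − Rⱼ) → M1=0, M2=47, M3=135, M4=249
Σ MᵢCᵢ = 0·47 + 47·97 + 135·148 + 249·122 = 0 + 4559 + 19980 + 30378 = 54917
Σ Rᵢ = 0 + 9 + 34 + 52 = 95
N̂ = 54917 / 95 ≈ 578.1 → 578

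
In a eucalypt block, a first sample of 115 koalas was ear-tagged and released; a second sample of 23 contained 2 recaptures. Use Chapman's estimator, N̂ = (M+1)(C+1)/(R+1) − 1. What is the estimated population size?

N̂ = (115+1)(23+1)/(2+1) − 1 = 116·24/3 − 1
= 2784/3 − 1 = 928 − 1 = 927

N = 927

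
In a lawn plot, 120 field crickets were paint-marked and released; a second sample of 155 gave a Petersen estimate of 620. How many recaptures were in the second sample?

From N = M·C/R: R = M·C / N = 120·155 / 620 = 18600 / 620 = 30.

R = 30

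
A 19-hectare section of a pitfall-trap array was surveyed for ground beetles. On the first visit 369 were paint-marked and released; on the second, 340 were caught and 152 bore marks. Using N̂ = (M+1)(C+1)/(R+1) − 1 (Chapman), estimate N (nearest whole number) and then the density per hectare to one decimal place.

density ≈ 43.4 ground beetles per hectare

N̂ = 370·341/153 − 1 = 126170/153 − 1 ≈ 823.6 → 824
Density = N̂ / area = 824 / 19 ≈ 43.37 → 43.4 per hectare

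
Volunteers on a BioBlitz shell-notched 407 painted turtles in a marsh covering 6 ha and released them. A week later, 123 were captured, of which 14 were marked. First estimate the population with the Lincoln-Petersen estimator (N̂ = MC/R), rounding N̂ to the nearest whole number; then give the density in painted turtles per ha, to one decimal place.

density ≈ 596.0 painted turtles per ha

N̂ = 407·123/14 = 50061/14 ≈ 3575.8 → 3576
Density = N̂ / area = 3576 / 6 = 596.0 per ha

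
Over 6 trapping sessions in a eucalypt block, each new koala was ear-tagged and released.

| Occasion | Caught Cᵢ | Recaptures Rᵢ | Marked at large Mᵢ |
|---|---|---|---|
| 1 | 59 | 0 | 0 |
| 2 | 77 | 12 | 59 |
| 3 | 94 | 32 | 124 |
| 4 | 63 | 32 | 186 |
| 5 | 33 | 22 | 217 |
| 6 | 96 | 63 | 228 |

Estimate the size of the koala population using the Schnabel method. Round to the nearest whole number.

N ≈ 354

Σ MᵢCᵢ = 0·59 + 59·77 + 124·94 + 186·63 + 217·33 + 228·96 = 0 + 4543 + 11656 + 11718 + 7161 + 21888 = 56966
Σ Rᵢ = 0 + 12 + 32 + 32 + 22 + 63 = 161
N̂ = 56966 / 161 ≈ 353.8 → 354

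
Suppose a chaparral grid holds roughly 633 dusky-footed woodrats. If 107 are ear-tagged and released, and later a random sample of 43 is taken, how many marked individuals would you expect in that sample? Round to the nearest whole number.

The marked fraction of the population is 107/633, so in a sample of 43 expect C·(M/N) marked.
E[R] = 107 × 43 / 633 = 4601 / 633 ≈ 7.3 → 7

expected recaptures ≈ 7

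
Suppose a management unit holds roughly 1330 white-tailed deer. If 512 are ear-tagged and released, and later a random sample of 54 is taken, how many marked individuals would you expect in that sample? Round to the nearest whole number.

expected recaptures ≈ 21

Expected recaptures E[R] = M·C / N.
E[R] = 512 × 54 / 1330 = 27648 / 1330 ≈ 20.8 → 21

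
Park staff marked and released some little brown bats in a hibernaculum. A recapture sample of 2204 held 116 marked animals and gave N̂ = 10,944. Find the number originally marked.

From N = M·C/R: M = N·R / C = 10944·116 / 2204 = 1269504 / 2204 = 576.

M = 576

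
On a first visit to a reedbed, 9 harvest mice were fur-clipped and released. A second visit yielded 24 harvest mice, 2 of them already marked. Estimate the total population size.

N = 108

The marked fraction in the recapture sample should equal the marked fraction in the population: 2/24 = 9/N.
N = (9 × 24) / 2 = 216 / 2 = 108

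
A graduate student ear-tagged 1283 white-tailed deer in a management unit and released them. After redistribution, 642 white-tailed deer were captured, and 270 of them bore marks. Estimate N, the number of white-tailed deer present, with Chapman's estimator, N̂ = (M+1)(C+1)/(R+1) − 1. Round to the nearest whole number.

N̂ = (1283+1)(642+1)/(270+1) − 1 = 1284·643/271 − 1
= 825612/271 − 1 ≈ 3046.5 − 1 ≈ 3045.5 → 3046

N ≈ 3046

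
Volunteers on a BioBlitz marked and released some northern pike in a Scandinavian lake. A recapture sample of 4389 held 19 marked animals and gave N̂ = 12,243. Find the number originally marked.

From N = M·C/R: M = N·R / C = 12243·19 / 4389 = 232617 / 4389 = 53.

M = 53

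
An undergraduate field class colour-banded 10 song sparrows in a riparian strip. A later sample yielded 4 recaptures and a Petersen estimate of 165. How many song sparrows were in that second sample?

From N = M·C/R: C = N·R / M = 165·4 / 10 = 660 / 10 = 66.

C = 66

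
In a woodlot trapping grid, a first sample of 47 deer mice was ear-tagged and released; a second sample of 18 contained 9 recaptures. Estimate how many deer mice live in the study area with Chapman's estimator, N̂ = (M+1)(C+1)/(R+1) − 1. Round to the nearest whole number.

N ≈ 90

N̂ = (47+1)(18+1)/(9+1) − 1 = 48·19/10 − 1
= 912/10 − 1 ≈ 91.2 − 1 ≈ 90.2 → 90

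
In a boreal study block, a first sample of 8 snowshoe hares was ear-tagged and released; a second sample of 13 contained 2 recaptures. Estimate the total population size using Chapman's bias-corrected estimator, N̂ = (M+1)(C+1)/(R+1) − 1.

N = 41

N̂ = (8+1)(13+1)/(2+1) − 1 = 9·14/3 − 1
= 126/3 − 1 = 42 − 1 = 41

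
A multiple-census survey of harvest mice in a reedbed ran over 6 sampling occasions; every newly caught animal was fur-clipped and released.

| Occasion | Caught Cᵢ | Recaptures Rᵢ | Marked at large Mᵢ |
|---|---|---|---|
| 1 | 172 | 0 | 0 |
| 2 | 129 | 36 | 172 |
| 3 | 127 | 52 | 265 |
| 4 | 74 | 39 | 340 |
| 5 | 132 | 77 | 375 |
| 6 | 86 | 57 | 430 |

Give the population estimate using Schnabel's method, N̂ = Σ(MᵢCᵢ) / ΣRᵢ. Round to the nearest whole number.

Σ MᵢCᵢ = 0·172 + 172·129 + 265·127 + 340·74 + 375·132 + 430·86 = 0 + 22188 + 33655 + 25160 + 49500 + 36980 = 167483
Σ Rᵢ = 0 + 36 + 52 + 39 + 77 + 57 = 261
N̂ = 167483 / 261 ≈ 641.7 → 642

N ≈ 642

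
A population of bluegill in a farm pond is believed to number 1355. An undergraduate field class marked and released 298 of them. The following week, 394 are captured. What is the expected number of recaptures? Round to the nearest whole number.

expected recaptures ≈ 87

The marked fraction of the population is 298/1355, so in a sample of 394 expect C·(M/N) marked.
E[R] = 298 × 394 / 1355 = 117412 / 1355 ≈ 86.7 → 87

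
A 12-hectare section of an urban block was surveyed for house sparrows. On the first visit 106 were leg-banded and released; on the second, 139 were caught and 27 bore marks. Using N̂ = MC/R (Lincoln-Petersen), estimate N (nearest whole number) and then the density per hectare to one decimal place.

density ≈ 45.5 house sparrows per hectare

N̂ = 106·139/27 = 14734/27 ≈ 545.7 → 546
Density = N̂ / area = 546 / 12 ≈ 45.50 → 45.5 per hectare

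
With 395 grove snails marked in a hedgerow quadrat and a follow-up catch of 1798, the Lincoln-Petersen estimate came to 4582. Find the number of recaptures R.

From N = M·C/R: R = M·C / N = 395·1798 / 4582 = 710210 / 4582 = 155.

R = 155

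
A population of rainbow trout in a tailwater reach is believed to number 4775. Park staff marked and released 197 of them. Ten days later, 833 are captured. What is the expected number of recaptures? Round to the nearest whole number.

Expected recaptures E[R] = M·C / N.
E[R] = 197 × 833 / 4775 = 164101 / 4775 ≈ 34.4 → 34

expected recaptures ≈ 34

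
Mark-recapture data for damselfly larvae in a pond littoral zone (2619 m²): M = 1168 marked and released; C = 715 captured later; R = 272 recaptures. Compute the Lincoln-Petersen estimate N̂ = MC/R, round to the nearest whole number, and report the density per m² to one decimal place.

density ≈ 1.2 damselfly larvae per m²

N̂ = 1168·715/272 = 835120/272 ≈ 3070.3 → 3070
Density = N̂ / area = 3070 / 2619 ≈ 1.17 → 1.2 per m²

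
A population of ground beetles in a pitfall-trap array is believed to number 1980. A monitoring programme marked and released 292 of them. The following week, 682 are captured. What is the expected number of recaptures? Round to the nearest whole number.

expected recaptures ≈ 101

The marked fraction of the population is 292/1980, so in a sample of 682 expect C·(M/N) marked.
E[R] = 292 × 682 / 1980 = 199144 / 1980 ≈ 100.6 → 101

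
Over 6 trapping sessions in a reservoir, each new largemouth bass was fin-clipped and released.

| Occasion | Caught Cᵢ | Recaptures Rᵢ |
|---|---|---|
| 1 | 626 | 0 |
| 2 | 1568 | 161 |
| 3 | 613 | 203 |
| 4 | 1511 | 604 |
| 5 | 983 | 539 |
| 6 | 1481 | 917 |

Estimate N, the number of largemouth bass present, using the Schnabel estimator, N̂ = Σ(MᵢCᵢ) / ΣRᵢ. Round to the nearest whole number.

N ≈ 6118

Marked at large before each occasion: Mᵢ = Σⱼ<ᵢ (Cⱼ − Rⱼ) → M1=0, M2=626, M3=2033, M4=2443, M5=3350, M6=3794
Σ MᵢCᵢ = 0·626 + 626·1568 + 2033·613 + 2443·1511 + 3350·983 + 3794·1481 = 0 + 981568 + 1246229 + 3691373 + 3293050 + 5618914 = 14831134
Σ Rᵢ = 0 + 161 + 203 + 604 + 539 + 917 = 2424
N̂ = 14831134 / 2424 ≈ 6118.45 → 6118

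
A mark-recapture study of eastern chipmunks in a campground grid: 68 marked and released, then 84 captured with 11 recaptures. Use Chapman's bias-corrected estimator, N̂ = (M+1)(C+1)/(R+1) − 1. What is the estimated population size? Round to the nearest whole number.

N̂ = (68+1)(84+1)/(11+1) − 1 = 69·85/12 − 1
= 5865/12 − 1 ≈ 488.8 − 1 ≈ 487.8 → 488

N ≈ 488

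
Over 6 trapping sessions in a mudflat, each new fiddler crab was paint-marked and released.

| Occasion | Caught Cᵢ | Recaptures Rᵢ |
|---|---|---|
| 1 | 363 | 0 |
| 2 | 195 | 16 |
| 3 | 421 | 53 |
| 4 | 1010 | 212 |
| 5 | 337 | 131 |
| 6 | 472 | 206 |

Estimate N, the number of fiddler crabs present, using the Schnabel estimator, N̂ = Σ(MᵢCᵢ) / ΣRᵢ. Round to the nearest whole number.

N ≈ 4364

Marked at large before each occasion: Mᵢ = Σⱼ<ᵢ (Cⱼ − Rⱼ) → M1=0, M2=363, M3=542, M4=910, M5=1708, M6=1914
Σ MᵢCᵢ = 0·363 + 363·195 + 542·421 + 910·1010 + 1708·337 + 1914·472 = 0 + 70785 + 228182 + 919100 + 575596 + 903408 = 2697071
Σ Rᵢ = 0 + 16 + 53 + 212 + 131 + 206 = 618
N̂ = 2697071 / 618 ≈ 4364.2 → 4364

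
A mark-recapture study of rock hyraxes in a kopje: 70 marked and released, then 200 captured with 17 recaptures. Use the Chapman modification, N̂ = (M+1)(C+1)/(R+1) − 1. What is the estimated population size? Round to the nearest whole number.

N ≈ 792

N̂ = (70+1)(200+1)/(17+1) − 1 = 71·201/18 − 1
= 14271/18 − 1 ≈ 792.8 − 1 ≈ 791.8 → 792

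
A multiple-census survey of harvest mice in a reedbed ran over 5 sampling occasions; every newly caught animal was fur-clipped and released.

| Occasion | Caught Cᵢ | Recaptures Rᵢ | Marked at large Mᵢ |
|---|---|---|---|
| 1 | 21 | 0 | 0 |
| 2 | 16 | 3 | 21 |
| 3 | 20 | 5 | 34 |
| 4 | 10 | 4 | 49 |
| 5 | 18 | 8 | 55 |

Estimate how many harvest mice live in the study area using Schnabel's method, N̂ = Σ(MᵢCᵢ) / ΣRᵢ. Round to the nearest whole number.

N ≈ 125

Σ MᵢCᵢ = 0·21 + 21·16 + 34·20 + 49·10 + 55·18 = 0 + 336 + 680 + 490 + 990 = 2496
Σ Rᵢ = 0 + 3 + 5 + 4 + 8 = 20
N̂ = 2496 / 20 ≈ 124.8 → 125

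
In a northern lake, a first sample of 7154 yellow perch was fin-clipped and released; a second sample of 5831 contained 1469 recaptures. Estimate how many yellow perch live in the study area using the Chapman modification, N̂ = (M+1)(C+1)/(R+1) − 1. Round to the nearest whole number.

N̂ = (7154+1)(5831+1)/(1469+1) − 1 = 7155·5832/1470 − 1
= 41727960/1470 − 1 ≈ 28386.4 − 1 ≈ 28385.4 → 28385

N ≈ 28,385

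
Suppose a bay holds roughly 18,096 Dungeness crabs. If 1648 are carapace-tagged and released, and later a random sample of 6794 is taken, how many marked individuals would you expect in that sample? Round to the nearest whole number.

Expected recaptures E[R] = M·C / N.
E[R] = 1648 × 6794 / 18096 = 11196512 / 18096 ≈ 618.7 → 619

expected recaptures ≈ 619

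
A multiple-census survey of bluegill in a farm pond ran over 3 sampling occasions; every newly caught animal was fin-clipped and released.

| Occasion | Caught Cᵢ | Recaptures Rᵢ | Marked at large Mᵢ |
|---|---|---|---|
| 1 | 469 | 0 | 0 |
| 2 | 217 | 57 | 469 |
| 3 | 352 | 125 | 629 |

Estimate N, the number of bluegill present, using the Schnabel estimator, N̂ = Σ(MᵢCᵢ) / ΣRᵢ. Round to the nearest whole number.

N ≈ 1776

Σ MᵢCᵢ = 0·469 + 469·217 + 629·352 = 0 + 101773 + 221408 = 323181
Σ Rᵢ = 0 + 57 + 125 = 182
N̂ = 323181 / 182 ≈ 1775.7 → 1776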